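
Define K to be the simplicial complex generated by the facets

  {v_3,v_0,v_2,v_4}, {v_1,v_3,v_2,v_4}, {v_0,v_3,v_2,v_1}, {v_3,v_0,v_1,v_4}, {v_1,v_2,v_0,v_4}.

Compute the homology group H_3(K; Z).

K has 5 vertices, 10 edges, 10 triangles, 5 3-simplices.
rank ∂_3 = 4, rank ∂_4 = 0 ⇒ b_3 = 5 − 4 − 0 = 1. So H_3 = Z.

H_3 ≅ Z.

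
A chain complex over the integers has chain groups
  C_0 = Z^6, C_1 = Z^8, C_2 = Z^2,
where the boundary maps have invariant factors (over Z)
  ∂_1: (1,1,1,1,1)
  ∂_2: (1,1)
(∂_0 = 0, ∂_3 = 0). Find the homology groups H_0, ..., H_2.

H_0: b_0 = 6 − 0 − 5 = 1; torsion from ∂_1 factors > 1: none. So H_0 ≅ Z.
H_1: b_1 = 8 − 5 − 2 = 1; torsion from ∂_2 factors > 1: none. So H_1 ≅ Z.
H_2: b_2 = 2 − 2 − 0 = 0; torsion from ∂_3 factors > 1: none. So H_2 ≅ 0.

H_0 ≅ Z,  H_1 ≅ Z,  H_2 = 0.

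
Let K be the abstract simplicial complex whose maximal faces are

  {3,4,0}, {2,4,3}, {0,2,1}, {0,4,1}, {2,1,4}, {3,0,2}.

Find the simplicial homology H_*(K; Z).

Order the vertices as 0 < 1 < 2 < 3 < 4. Listing each simplex with vertices in this order, K has dimension 2 with simplices:

  0-simplices (5): [0], [1], [2], [3], [4]
  1-simplices (9): [0,1], [0,2], [0,3], [0,4], [1,2], [1,4], [2,3], [2,4], [3,4]
  2-simplices (6): [0,1,2], [0,1,4], [0,2,3], [0,3,4], [1,2,4], [2,3,4]

so the chain groups are C_0 ≅ Z^5, C_1 ≅ Z^9, C_2 ≅ Z^6.

The boundary map ∂_1: C_1 → C_0 is given by ∂[p,q] = [q] − [p].
The resulting 5×9 matrix has rank 4, and its Smith normal form has invariant factors (1,1,1,1).

∂_2: C_2 → C_1 acts by ∂[p,q,r] = [q,r] − [p,r] + [p,q]. For instance
  ∂[0,2,3] = [2,3] − [0,3] + [0,2],
  ∂[0,1,4] = [1,4] − [0,4] + [0,1].
The 9×6 boundary matrix has rank 5 and Smith normal form diag(1,1,1,1,1).

Reading off H_k = ker ∂_k / im ∂_{k+1}:

  H_0: rank C_0 − rank ∂_1 = 5 − 4 = 1, and the invariant factors of ∂_1 are all 1, so H_0 = Z.
  H_1: rank ker ∂_1 − rank ∂_2 = (9 − 4) − 5 = 0, and the invariant factors of ∂_2 are all 1, so H_1 = 0.
  H_2: rank ker ∂_2 − rank ∂_3 = (6 − 5) − 0 = 1, and there is no ∂_3, so H_2 = Z.

H_0 ≅ Z,  H_1 = 0,  H_2 ≅ Z.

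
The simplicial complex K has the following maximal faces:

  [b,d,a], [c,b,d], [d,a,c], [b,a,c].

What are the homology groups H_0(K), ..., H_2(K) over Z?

H_0 = Z,  H_1 = 0,  H_2 = Z.

We work with the vertex ordering a < b < c < d. The simplices of K, each written with vertices in increasing order, are:

  0-simplices (4): a, b, c, d
  1-simplices (6): ab, ac, ad, bc, bd, cd
  2-simplices (4): abc, abd, acd, bcd

giving chain groups C_0 ≅ Z^4, C_1 ≅ Z^6, C_2 ≅ Z^4.

The boundary map ∂_1: C_1 → C_0 is given by ∂[p,q] = [q] − [p]. For instance
  ∂ab = b − a.
The 4×6 boundary matrix has rank 3 and Smith normal form diag(1,1,1).

∂_2: C_2 → C_1 acts by ∂[p,q,r] = [q,r] − [p,r] + [p,q]. For instance
  ∂abc = bc − ac + ab,
  ∂abd = bd − ad + ab.
This gives a 6×4 integer matrix of rank 3; reducing to Smith normal form yields diagonal entries (1,1,1).

Computing H_k = (kernel of ∂_k) / (image of ∂_{k+1}):

  H_0: rank C_0 − rank ∂_1 = 4 − 3 = 1, and the invariant factors of ∂_1 are all 1, so H_0 = Z.
  H_1: rank ker ∂_1 − rank ∂_2 = (6 − 3) − 3 = 0, and the invariant factors of ∂_2 are all 1, so H_1 = 0.
  H_2: rank ker ∂_2 − rank ∂_3 = (4 − 3) − 0 = 1, and there is no ∂_3, so H_2 = Z.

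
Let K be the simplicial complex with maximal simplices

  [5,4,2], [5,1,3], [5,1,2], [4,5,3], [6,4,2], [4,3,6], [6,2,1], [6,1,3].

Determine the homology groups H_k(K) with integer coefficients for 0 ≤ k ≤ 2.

H_0 ≅ Z,  H_1 = 0,  H_2 ≅ Z.

K has 6 vertices, 12 edges, 8 triangles.
rank ∂_0 = 0, rank ∂_1 = 5 ⇒ b_0 = 6 − 0 − 5 = 1; all invariant factors of ∂_1 are 1 so no torsion. So H_0 ≅ Z.
rank ∂_1 = 5, rank ∂_2 = 7 ⇒ b_1 = 12 − 5 − 7 = 0; all invariant factors of ∂_2 are 1 so no torsion. So H_1 ≅ 0.
rank ∂_2 = 7, rank ∂_3 = 0 ⇒ b_2 = 8 − 7 − 0 = 1. So H_2 ≅ Z.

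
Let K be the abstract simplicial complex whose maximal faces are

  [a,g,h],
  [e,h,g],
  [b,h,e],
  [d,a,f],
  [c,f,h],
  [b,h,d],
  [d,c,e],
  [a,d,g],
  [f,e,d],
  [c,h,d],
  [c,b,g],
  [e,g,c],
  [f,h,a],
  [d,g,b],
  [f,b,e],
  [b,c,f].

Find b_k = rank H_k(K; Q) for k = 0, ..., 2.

We work with the vertex ordering a < b < c < d < e < f < g < h. The simplices of K, each written with vertices in increasing order, are:

  0-simplices (8): a, b, c, d, e, f, g, h
  1-simplices (24): ad, af, ag, ah, bc, bd, be, bf, bg, bh, cd, ce, cf, cg, ch, de, df, dg, dh, ef, eg, eh, fh, gh
  2-simplices (16): adf, adg, afh, agh, bcf, bcg, bdg, bdh, bef, beh, cde, cdh, ceg, cfh, def, egh

Hence C_0 ≅ Z^8, C_1 ≅ Z^24, C_2 ≅ Z^16.

∂_1: C_1 → C_0 maps an edge to its endpoints' difference, ∂[p,q] = q − p. For instance
  ∂gh = h − g.
As a 8×24 matrix over Z this has rank 7, with invariant factors (1,1,1,1,1,1,1).

∂_2: C_2 → C_1 maps a triangle to the signed sum of its edges. For instance
  ∂ceg = eg − cg + ce,
  ∂adg = dg − ag + ad.
The resulting 24×16 matrix has rank 15, and its Smith normal form has invariant factors (1,1,1,1,1,1,1,1,1,1,1,1,1,1,1).

Reading off H_k = ker ∂_k / im ∂_{k+1}:

  H_0: rank C_0 − rank ∂_1 = 8 − 7 = 1, and the invariant factors of ∂_1 are all 1, so H_0 = Z.
  H_1: rank ker ∂_1 − rank ∂_2 = (24 − 7) − 15 = 2, and the invariant factors of ∂_2 are all 1, so H_1 = Z^2.
  H_2: rank ker ∂_2 − rank ∂_3 = (16 − 15) − 0 = 1, and there is no ∂_3, so H_2 = Z.

As a check, the Euler characteristic is 8 − 24 + 16 = 0, which agrees with 1 − 2 + 1 = 0.

Hence the Betti numbers are b_0 = 1, b_1 = 2, b_2 = 1.

b_0 = 1, b_1 = 2, b_2 = 1.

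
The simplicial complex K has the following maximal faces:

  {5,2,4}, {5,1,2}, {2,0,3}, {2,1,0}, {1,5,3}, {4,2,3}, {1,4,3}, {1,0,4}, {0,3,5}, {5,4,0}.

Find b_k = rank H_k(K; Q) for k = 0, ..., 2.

b_0 = 1, b_1 = 0, b_2 = 0.

Fix the vertex order 0 < 1 < 2 < 3 < 4 < 5 and write every simplex with vertices in increasing order. Then dim K = 2 and the simplices of K are:

  0-simplices (6): [0], [1], [2], [3], [4], [5]
  1-simplices (15): [0,1], [0,2], [0,3], [0,4], [0,5], [1,2], [1,3], [1,4], [1,5], [2,3], [2,4], [2,5], [3,4], [3,5], [4,5]
  2-simplices (10): [0,1,2], [0,1,4], [0,2,3], [0,3,5], [0,4,5], [1,2,5], [1,3,4], [1,3,5], [2,3,4], [2,4,5]

Hence C_0 ≅ Z^6, C_1 ≅ Z^15, C_2 ≅ Z^10.

Boundary ∂_1: C_1 → C_0 maps an edge to its endpoints' difference, ∂[p,q] = q − p.
As a 6×15 matrix over Z this has rank 5, with invariant factors (1,1,1,1,1).

The boundary map ∂_2: C_2 → C_1 maps a triangle to the signed sum of its edges. For instance
  ∂[0,4,5] = [4,5] − [0,5] + [0,4],
  ∂[0,2,3] = [2,3] − [0,3] + [0,2].
The 15×10 boundary matrix has rank 10 and Smith normal form diag(1,1,1,1,1,1,1,1,1,2).

Computing H_k = (kernel of ∂_k) / (image of ∂_{k+1}):

  H_0: rank C_0 − rank ∂_1 = 6 − 5 = 1, and the invariant factors of ∂_1 are all 1, so H_0 = Z.
  H_1: rank ker ∂_1 − rank ∂_2 = (15 − 5) − 10 = 0, and ∂_2 has invariant factor 2 > 1, so H_1 = Z/2Z.
  H_2: rank ker ∂_2 − rank ∂_3 = (10 − 10) − 0 = 0, and there is no ∂_3, so H_2 = 0.

As a check, the Euler characteristic is 6 − 15 + 10 = 1, which agrees with 1 − 0 + 0 = 1.

Hence the Betti numbers are b_0 = 1, b_1 = 0, b_2 = 0.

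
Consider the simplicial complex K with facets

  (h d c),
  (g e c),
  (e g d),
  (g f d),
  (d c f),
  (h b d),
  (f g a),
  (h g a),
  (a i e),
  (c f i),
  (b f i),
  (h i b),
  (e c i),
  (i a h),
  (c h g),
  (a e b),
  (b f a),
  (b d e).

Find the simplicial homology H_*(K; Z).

H_0 ≅ Z,  H_1 ≅ Z ⊕ Z/2,  H_2 = 0.

Fix the vertex order a < b < c < d < e < f < g < h < i and write every simplex with vertices in increasing order. Then dim K = 2 and the simplices of K are:

  0-simplices (9): a, b, c, d, e, f, g, h, i
  1-simplices (27): ab, ae, af, ag, ah, ai, bd, be, bf, bh, bi, cd, ce, cf, cg, ch, ci, de, df, dg, dh, eg, ei, fg, fi, gh, hi
  2-simplices (18): abe, abf, aei, afg, agh, ahi, bde, bdh, bfi, bhi, cdf, cdh, ceg, cei, cfi, cgh, deg, dfg

so the chain groups are C_0 ≅ Z^9, C_1 ≅ Z^27, C_2 ≅ Z^18.

The boundary map ∂_1: C_1 → C_0 is given by ∂[p,q] = [q] − [p].
The resulting 9×27 matrix has rank 8, and its Smith normal form has invariant factors (1,1,1,1,1,1,1,1).

The boundary map ∂_2: C_2 → C_1 maps a triangle to the signed sum of its edges. For instance
  ∂afg = fg − ag + af,
  ∂abe = be − ae + ab.
The 27×18 boundary matrix has rank 18 and Smith normal form diag(1,1,1,1,1,1,1,1,1,1,1,1,1,1,1,1,1,2).

Computing H_k = (kernel of ∂_k) / (image of ∂_{k+1}):

  H_0: rank C_0 − rank ∂_1 = 9 − 8 = 1, and the invariant factors of ∂_1 are all 1, so H_0 = Z.
  H_1: rank ker ∂_1 − rank ∂_2 = (27 − 8) − 18 = 1, and ∂_2 has invariant factor 2 > 1, so H_1 = Z ⊕ Z/2.
  H_2: rank ker ∂_2 − rank ∂_3 = (18 − 18) − 0 = 0, and there is no ∂_3, so H_2 = 0.

As a check, the Euler characteristic is 9 − 27 + 18 = 0, which agrees with 1 − 1 + 0 = 0.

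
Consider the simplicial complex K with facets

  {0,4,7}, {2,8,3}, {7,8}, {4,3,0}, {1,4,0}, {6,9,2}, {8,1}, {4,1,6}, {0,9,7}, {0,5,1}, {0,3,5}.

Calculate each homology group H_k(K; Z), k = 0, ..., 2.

K has 10 vertices, 22 edges, 9 triangles.
rank ∂_0 = 0, rank ∂_1 = 9 ⇒ b_0 = 10 − 0 − 9 = 1; all invariant factors of ∂_1 are 1 so no torsion. So H_0 = Z.
rank ∂_1 = 9, rank ∂_2 = 9 ⇒ b_1 = 22 − 9 − 9 = 4; all invariant factors of ∂_2 are 1 so no torsion. So H_1 = Z^4.
rank ∂_2 = 9, rank ∂_3 = 0 ⇒ b_2 = 9 − 9 − 0 = 0. So H_2 = 0.

H_0 ≅ Z,  H_1 ≅ Z^4,  H_2 = 0.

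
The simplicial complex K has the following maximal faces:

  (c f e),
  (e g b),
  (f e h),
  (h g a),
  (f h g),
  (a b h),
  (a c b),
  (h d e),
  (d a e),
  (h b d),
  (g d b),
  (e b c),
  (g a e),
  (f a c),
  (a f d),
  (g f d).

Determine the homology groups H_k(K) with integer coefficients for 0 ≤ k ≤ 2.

H_0 ≅ Z,  H_1 ≅ Z^2,  H_2 ≅ Z.

K has 8 vertices, 24 edges, 16 triangles.
rank ∂_0 = 0, rank ∂_1 = 7 ⇒ b_0 = 8 − 0 − 7 = 1; all invariant factors of ∂_1 are 1 so no torsion. So H_0 ≅ Z.
rank ∂_1 = 7, rank ∂_2 = 15 ⇒ b_1 = 24 − 7 − 15 = 2; all invariant factors of ∂_2 are 1 so no torsion. So H_1 ≅ Z^2.
rank ∂_2 = 15, rank ∂_3 = 0 ⇒ b_2 = 16 − 15 − 0 = 1. So H_2 ≅ Z.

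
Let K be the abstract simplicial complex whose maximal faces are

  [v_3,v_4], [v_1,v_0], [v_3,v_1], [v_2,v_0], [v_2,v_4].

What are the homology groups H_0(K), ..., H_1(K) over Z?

Fix the vertex order v_0 < v_1 < v_2 < v_3 < v_4 and write every simplex with vertices in increasing order. Then dim K = 1 and the simplices of K are:

  0-simplices (5): [v_0], [v_1], [v_2], [v_3], [v_4]
  1-simplices (5): [v_0,v_1], [v_0,v_2], [v_1,v_3], [v_2,v_4], [v_3,v_4]

giving chain groups C_0 ≅ Z^5, C_1 ≅ Z^5.

Boundary ∂_1: C_1 → C_0 is given by ∂[p,q] = [q] − [p]. For instance
  ∂[v_3,v_4] = [v_4] − [v_3].
As a 5×5 matrix over Z this has rank 4, with invariant factors (1,1,1,1).

Computing H_k = (kernel of ∂_k) / (image of ∂_{k+1}):

  H_0: rank C_0 − rank ∂_1 = 5 − 4 = 1, and the invariant factors of ∂_1 are all 1, so H_0 = Z.
  H_1: rank ker ∂_1 − rank ∂_2 = (5 − 4) − 0 = 1, and there is no ∂_2, so H_1 = Z.

H_0 ≅ Z,  H_1 ≅ Z.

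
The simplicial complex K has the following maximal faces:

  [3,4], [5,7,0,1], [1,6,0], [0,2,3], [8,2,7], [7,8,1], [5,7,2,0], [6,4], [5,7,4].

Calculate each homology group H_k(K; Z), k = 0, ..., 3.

H_0 = Z,  H_1 = Z^2,  H_2 = 0,  H_3 = 0.

Order the vertices as 0 < 1 < 2 < 3 < 4 < 5 < 6 < 7 < 8. Listing each simplex with vertices in this order, K has dimension 3 with simplices:

  0-simplices (9): [0], [1], [2], [3], [4], [5], [6], [7], [8]
  1-simplices (20): [0,1], [0,2], [0,3], [0,5], [0,6], [0,7], [1,5], [1,6], [1,7], [1,8], [2,3], [2,5], [2,7], [2,8], [3,4], [4,5], [4,6], [4,7], [5,7], [7,8]
  2-simplices (12): [0,1,5], [0,1,6], [0,1,7], [0,2,3], [0,2,5], [0,2,7], [0,5,7], [1,5,7], [1,7,8], [2,5,7], [2,7,8], [4,5,7]
  3-simplices (2): [0,1,5,7], [0,2,5,7]

giving chain groups C_0 ≅ Z^9, C_1 ≅ Z^20, C_2 ≅ Z^12, C_3 ≅ Z^2.

∂_1: C_1 → C_0 maps an edge to its endpoints' difference, ∂[p,q] = q − p.
As a 9×20 matrix over Z this has rank 8, with invariant factors (1,1,1,1,1,1,1,1).

The boundary map ∂_2: C_2 → C_1 sends each 2-simplex [p,q,r] to [q,r] − [p,r] + [p,q]. For instance
  ∂[2,7,8] = [7,8] − [2,8] + [2,7],
  ∂[2,5,7] = [5,7] − [2,7] + [2,5].
The resulting 20×12 matrix has rank 10, and its Smith normal form has invariant factors (1,1,1,1,1,1,1,1,1,1).

Boundary ∂_3: C_3 → C_2 sends each 3-simplex σ to the alternating sum Σ_i (−1)^i (σ with its i-th vertex removed). For instance
  ∂[0,1,5,7] = [1,5,7] − [0,5,7] + [0,1,7] − [0,1,5],
  ∂[0,2,5,7] = [2,5,7] − [0,5,7] + [0,2,7] − [0,2,5].
The resulting 12×2 matrix has rank 2, and its Smith normal form has invariant factors (1,1).

Now H_k = ker ∂_k / im ∂_{k+1}, so:

  H_0: rank C_0 − rank ∂_1 = 9 − 8 = 1, and the invariant factors of ∂_1 are all 1, so H_0 ≅ Z.
  H_1: rank ker ∂_1 − rank ∂_2 = (20 − 8) − 10 = 2, and the invariant factors of ∂_2 are all 1, so H_1 ≅ Z^2.
  H_2: rank ker ∂_2 − rank ∂_3 = (12 − 10) − 2 = 0, and the invariant factors of ∂_3 are all 1, so H_2 ≅ 0.
  H_3: rank ker ∂_3 − rank ∂_4 = (2 − 2) − 0 = 0, and there is no ∂_4, so H_3 ≅ 0.

As a check, the Euler characteristic is 9 − 20 + 12 − 2 = -1, which agrees with 1 − 2 + 0 − 0 = -1.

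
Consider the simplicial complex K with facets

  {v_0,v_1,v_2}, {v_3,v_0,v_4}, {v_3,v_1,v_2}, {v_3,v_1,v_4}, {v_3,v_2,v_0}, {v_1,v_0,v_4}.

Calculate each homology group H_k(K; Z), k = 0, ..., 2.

Fix the vertex order v_0 < v_1 < v_2 < v_3 < v_4 and write every simplex with vertices in increasing order. Then dim K = 2 and the simplices of K are:

  0-simplices (5): [v_0], [v_1], [v_2], [v_3], [v_4]
  1-simplices (9): [v_0,v_1], [v_0,v_2], [v_0,v_3], [v_0,v_4], [v_1,v_2], [v_1,v_3], [v_1,v_4], [v_2,v_3], [v_3,v_4]
  2-simplices (6): [v_0,v_1,v_2], [v_0,v_1,v_4], [v_0,v_2,v_3], [v_0,v_3,v_4], [v_1,v_2,v_3], [v_1,v_3,v_4]

so the chain groups are C_0 ≅ Z^5, C_1 ≅ Z^9, C_2 ≅ Z^6.

∂_1: C_1 → C_0 is given by ∂[p,q] = [q] − [p].
The resulting 5×9 matrix has rank 4, and its Smith normal form has invariant factors (1,1,1,1).

Boundary ∂_2: C_2 → C_1 acts by ∂[p,q,r] = [q,r] − [p,r] + [p,q]. For instance
  ∂[v_0,v_3,v_4] = [v_3,v_4] − [v_0,v_4] + [v_0,v_3],
  ∂[v_0,v_1,v_2] = [v_1,v_2] − [v_0,v_2] + [v_0,v_1].
The 9×6 boundary matrix has rank 5 and Smith normal form diag(1,1,1,1,1).

Reading off H_k = ker ∂_k / im ∂_{k+1}:

  H_0: rank C_0 − rank ∂_1 = 5 − 4 = 1, and the invariant factors of ∂_1 are all 1, so H_0 = Z.
  H_1: rank ker ∂_1 − rank ∂_2 = (9 − 4) − 5 = 0, and the invariant factors of ∂_2 are all 1, so H_1 = 0.
  H_2: rank ker ∂_2 − rank ∂_3 = (6 − 5) − 0 = 1, and there is no ∂_3, so H_2 = Z.

H_0 ≅ Z,  H_1 = 0,  H_2 ≅ Z.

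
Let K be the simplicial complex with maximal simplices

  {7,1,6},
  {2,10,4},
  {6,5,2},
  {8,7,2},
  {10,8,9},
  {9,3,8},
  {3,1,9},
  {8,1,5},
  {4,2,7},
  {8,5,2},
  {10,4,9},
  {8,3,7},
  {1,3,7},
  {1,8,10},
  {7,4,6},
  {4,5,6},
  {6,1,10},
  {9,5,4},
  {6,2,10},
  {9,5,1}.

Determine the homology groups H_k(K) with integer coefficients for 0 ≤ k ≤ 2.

H_0 = Z,  H_1 = Z ⊕ Z/2Z,  H_2 = 0.

Take the total order 1 < 2 < 3 < 4 < 5 < 6 < 7 < 8 < 9 < 10 on the vertex set. Then K (dimension 2) consists of the simplices:

  0-simplices (10): [1], [2], [3], [4], [5], [6], [7], [8], [9], [10]
  1-simplices (30): (30 of them)
  2-simplices (20): (20 of them)

so the chain groups are C_0 ≅ Z^10, C_1 ≅ Z^30, C_2 ≅ Z^20.

The boundary map ∂_1: C_1 → C_0 maps an edge to its endpoints' difference, ∂[p,q] = q − p. For instance
  ∂[1,9] = [9] − [1].
As a 10×30 matrix over Z this has rank 9, with invariant factors (1,1,1,1,1,1,1,1,1).

∂_2: C_2 → C_1 maps a triangle to the signed sum of its edges. For instance
  ∂[1,8,10] = [8,10] − [1,10] + [1,8],
  ∂[2,6,10] = [6,10] − [2,10] + [2,6].
The 30×20 boundary matrix has rank 20 and Smith normal form diag(1,1,1,1,1,1,1,1,1,1,1,1,1,1,1,1,1,1,1,2).

Computing H_k = (kernel of ∂_k) / (image of ∂_{k+1}):

  H_0: rank C_0 − rank ∂_1 = 10 − 9 = 1, and the invariant factors of ∂_1 are all 1, so H_0 ≅ Z.
  H_1: rank ker ∂_1 − rank ∂_2 = (30 − 9) − 20 = 1, and ∂_2 has invariant factor 2 > 1, so H_1 ≅ Z ⊕ Z/2Z.
  H_2: rank ker ∂_2 − rank ∂_3 = (20 − 20) − 0 = 0, and there is no ∂_3, so H_2 ≅ 0.

As a check, the Euler characteristic is 10 − 30 + 20 = 0, which agrees with 1 − 1 + 0 = 0.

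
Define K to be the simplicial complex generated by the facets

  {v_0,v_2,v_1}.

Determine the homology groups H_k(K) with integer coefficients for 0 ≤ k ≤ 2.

Take the total order v_0 < v_1 < v_2 on the vertex set. Then K (dimension 2) consists of the simplices:

  0-simplices (3): [v_0], [v_1], [v_2]
  1-simplices (3): [v_0,v_1], [v_0,v_2], [v_1,v_2]
  2-simplices (1): [v_0,v_1,v_2]

so the chain groups are C_0 ≅ Z^3, C_1 ≅ Z^3, C_2 ≅ Z^1.

∂_1: C_1 → C_0 sends each edge [p,q] (with p < q) to q − p. For instance
  ∂[v_0,v_2] = [v_2] − [v_0].
As a 3×3 matrix over Z this has rank 2, with invariant factors (1,1).

The boundary map ∂_2: C_2 → C_1 maps a triangle to the signed sum of its edges. For instance
  ∂[v_0,v_1,v_2] = [v_1,v_2] − [v_0,v_2] + [v_0,v_1].
This gives a 3×1 integer matrix of rank 1; reducing to Smith normal form yields diagonal entries (1).

From H_k ≅ ker(∂_k) / im(∂_{k+1}) we obtain:

  H_0: rank C_0 − rank ∂_1 = 3 − 2 = 1, and the invariant factors of ∂_1 are all 1, so H_0 ≅ Z.
  H_1: rank ker ∂_1 − rank ∂_2 = (3 − 2) − 1 = 0, and the invariant factors of ∂_2 are all 1, so H_1 ≅ 0.
  H_2: rank ker ∂_2 − rank ∂_3 = (1 − 1) − 0 = 0, and there is no ∂_3, so H_2 ≅ 0.

(K is a triangulation of the 2-simplex.)

H_0 = Z,  H_1 = 0,  H_2 = 0.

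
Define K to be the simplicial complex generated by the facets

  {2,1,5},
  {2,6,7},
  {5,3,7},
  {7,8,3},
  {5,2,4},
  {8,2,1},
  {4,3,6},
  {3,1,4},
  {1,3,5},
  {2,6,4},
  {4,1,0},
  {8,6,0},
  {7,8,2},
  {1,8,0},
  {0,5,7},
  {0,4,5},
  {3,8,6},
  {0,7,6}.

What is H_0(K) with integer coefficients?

H_0 ≅ Z.

Fix the vertex order 0 < 1 < 2 < 3 < 4 < 5 < 6 < 7 < 8 and write every simplex with vertices in increasing order. Then dim K = 2 and the simplices of K are:

  0-simplices (9): [0], [1], [2], [3], [4], [5], [6], [7], [8]
  1-simplices (27): (27 of them)
  2-simplices (18): [0,1,4], [0,1,8], [0,4,5], [0,5,7], [0,6,7], [0,6,8], [1,2,5], [1,2,8], [1,3,4], [1,3,5], [2,4,5], [2,4,6], [2,6,7], [2,7,8], [3,4,6], [3,5,7], [3,6,8], [3,7,8]

Hence C_0 ≅ Z^9, C_1 ≅ Z^27, C_2 ≅ Z^18.

Boundary ∂_1: C_1 → C_0 is given by ∂[p,q] = [q] − [p].
As a 9×27 matrix over Z this has rank 8, with invariant factors (1,1,1,1,1,1,1,1).

∂_2: C_2 → C_1 acts by ∂[p,q,r] = [q,r] − [p,r] + [p,q]. For instance
  ∂[0,5,7] = [5,7] − [0,7] + [0,5],
  ∂[2,4,6] = [4,6] − [2,6] + [2,4].
The resulting 27×18 matrix has rank 18, and its Smith normal form has invariant factors (1,1,1,1,1,1,1,1,1,1,1,1,1,1,1,1,1,2).

From H_k ≅ ker(∂_k) / im(∂_{k+1}) we obtain:

  H_0: rank C_0 − rank ∂_1 = 9 − 8 = 1, and the invariant factors of ∂_1 are all 1, so H_0 ≅ Z.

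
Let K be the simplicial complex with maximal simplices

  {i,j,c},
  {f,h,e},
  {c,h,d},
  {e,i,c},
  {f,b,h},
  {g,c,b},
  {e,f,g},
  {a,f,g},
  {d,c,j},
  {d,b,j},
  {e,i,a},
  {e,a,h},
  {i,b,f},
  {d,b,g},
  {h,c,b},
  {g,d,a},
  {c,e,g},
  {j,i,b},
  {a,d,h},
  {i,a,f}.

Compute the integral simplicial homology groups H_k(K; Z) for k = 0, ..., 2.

Take the total order a < b < c < d < e < f < g < h < i < j on the vertex set. Then K (dimension 2) consists of the simplices:

  0-simplices (10): a, b, c, d, e, f, g, h, i, j
  1-simplices (30): ad, ae, af, ag, ah, ai, bc, bd, bf, bg, bh, bi, bj, cd, ce, cg, ch, ci, cj, dg, dh, dj, ef, eg, eh, ei, fg, fh, fi, ij
  2-simplices (20): adg, adh, aeh, aei, afg, afi, bcg, bch, bdg, bdj, bfh, bfi, bij, cdh, cdj, ceg, cei, cij, efg, efh

giving chain groups C_0 ≅ Z^10, C_1 ≅ Z^30, C_2 ≅ Z^20.

Boundary ∂_1: C_1 → C_0 is given by ∂[p,q] = [q] − [p]. For instance
  ∂fg = g − f.
As a 10×30 matrix over Z this has rank 9, with invariant factors (1,1,1,1,1,1,1,1,1).

∂_2: C_2 → C_1 acts by ∂[p,q,r] = [q,r] − [p,r] + [p,q]. For instance
  ∂cdj = dj − cj + cd,
  ∂bfi = fi − bi + bf.
As a 30×20 matrix over Z this has rank 20, with invariant factors (1,1,1,1,1,1,1,1,1,1,1,1,1,1,1,1,1,1,1,2).

Reading off H_k = ker ∂_k / im ∂_{k+1}:

  H_0: rank C_0 − rank ∂_1 = 10 − 9 = 1, and the invariant factors of ∂_1 are all 1, so H_0 ≅ Z.
  H_1: rank ker ∂_1 − rank ∂_2 = (30 − 9) − 20 = 1, and ∂_2 has invariant factor 2 > 1, so H_1 ≅ Z ⊕ Z/2.
  H_2: rank ker ∂_2 − rank ∂_3 = (20 − 20) − 0 = 0, and there is no ∂_3, so H_2 ≅ 0.

As a check, the Euler characteristic is 10 − 30 + 20 = 0, which agrees with 1 − 1 + 0 = 0.
(K is a triangulation of the Klein bottle.)

H_0 ≅ Z,  H_1 ≅ Z ⊕ Z/2,  H_2 = 0.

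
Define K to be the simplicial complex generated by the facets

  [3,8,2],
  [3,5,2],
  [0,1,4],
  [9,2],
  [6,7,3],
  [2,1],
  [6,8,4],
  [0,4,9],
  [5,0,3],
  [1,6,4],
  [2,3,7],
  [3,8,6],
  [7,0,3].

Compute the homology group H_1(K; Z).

Take the total order 0 < 1 < 2 < 3 < 4 < 5 < 6 < 7 < 8 < 9 on the vertex set. Then K (dimension 2) consists of the simplices:

  0-simplices (10): [0], [1], [2], [3], [4], [5], [6], [7], [8], [9]
  1-simplices (23): [0,1], [0,3], [0,4], [0,5], [0,7], [0,9], [1,2], [1,4], [1,6], [2,3], [2,5], [2,7], [2,8], [2,9], [3,5], [3,6], [3,7], [3,8], [4,6], [4,8], [4,9], [6,7], [6,8]
  2-simplices (11): [0,1,4], [0,3,5], [0,3,7], [0,4,9], [1,4,6], [2,3,5], [2,3,7], [2,3,8], [3,6,7], [3,6,8], [4,6,8]

so the chain groups are C_0 ≅ Z^10, C_1 ≅ Z^23, C_2 ≅ Z^11.

∂_1: C_1 → C_0 is given by ∂[p,q] = [q] − [p]. For instance
  ∂[4,8] = [8] − [4].
The 10×23 boundary matrix has rank 9 and Smith normal form diag(1,1,1,1,1,1,1,1,1).

The boundary map ∂_2: C_2 → C_1 sends each 2-simplex [p,q,r] to [q,r] − [p,r] + [p,q]. For instance
  ∂[4,6,8] = [6,8] − [4,8] + [4,6],
  ∂[2,3,7] = [3,7] − [2,7] + [2,3].
The 23×11 boundary matrix has rank 11 and Smith normal form diag(1,1,1,1,1,1,1,1,1,1,1).

Reading off H_k = ker ∂_k / im ∂_{k+1}:

  H_1: rank ker ∂_1 − rank ∂_2 = (23 − 9) − 11 = 3, and the invariant factors of ∂_2 are all 1, so H_1 = Z^3.

H_1 ≅ Z^3.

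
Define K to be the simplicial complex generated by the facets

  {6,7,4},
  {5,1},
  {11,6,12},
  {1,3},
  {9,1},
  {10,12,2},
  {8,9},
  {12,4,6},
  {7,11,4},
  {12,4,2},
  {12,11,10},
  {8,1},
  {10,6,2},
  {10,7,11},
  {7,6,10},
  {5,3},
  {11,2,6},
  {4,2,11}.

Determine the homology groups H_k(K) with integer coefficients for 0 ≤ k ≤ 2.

H_0 ≅ Z^2,  H_1 ≅ Z^2 ⊕ Z/2,  H_2 = 0.

Order the vertices as 1 < 2 < 3 < 4 < 5 < 6 < 7 < 8 < 9 < 10 < 11 < 12. Listing each simplex with vertices in this order, K has dimension 2 with simplices:

  0-simplices (12): [1], [2], [3], [4], [5], [6], [7], [8], [9], [10], [11], [12]
  1-simplices (24): (24 of them)
  2-simplices (12): [2,4,11], [2,4,12], [2,6,10], [2,6,11], [2,10,12], [4,6,7], [4,6,12], [4,7,11], [6,7,10], [6,11,12], [7,10,11], [10,11,12]

Hence C_0 ≅ Z^12, C_1 ≅ Z^24, C_2 ≅ Z^12.

The boundary map ∂_1: C_1 → C_0 sends each edge [p,q] (with p < q) to q − p.
As a 12×24 matrix over Z this has rank 10, with invariant factors (1,1,1,1,1,1,1,1,1,1).

Boundary ∂_2: C_2 → C_1 acts by ∂[p,q,r] = [q,r] − [p,r] + [p,q]. For instance
  ∂[6,7,10] = [7,10] − [6,10] + [6,7],
  ∂[2,4,11] = [4,11] − [2,11] + [2,4].
This gives a 24×12 integer matrix of rank 12; reducing to Smith normal form yields diagonal entries (1,1,1,1,1,1,1,1,1,1,1,2).

From H_k ≅ ker(∂_k) / im(∂_{k+1}) we obtain:

  H_0: rank C_0 − rank ∂_1 = 12 − 10 = 2, and the invariant factors of ∂_1 are all 1, so H_0 ≅ Z^2.
  H_1: rank ker ∂_1 − rank ∂_2 = (24 − 10) − 12 = 2, and ∂_2 has invariant factor 2 > 1, so H_1 ≅ Z^2 ⊕ Z/2.
  H_2: rank ker ∂_2 − rank ∂_3 = (12 − 12) − 0 = 0, and there is no ∂_3, so H_2 ≅ 0.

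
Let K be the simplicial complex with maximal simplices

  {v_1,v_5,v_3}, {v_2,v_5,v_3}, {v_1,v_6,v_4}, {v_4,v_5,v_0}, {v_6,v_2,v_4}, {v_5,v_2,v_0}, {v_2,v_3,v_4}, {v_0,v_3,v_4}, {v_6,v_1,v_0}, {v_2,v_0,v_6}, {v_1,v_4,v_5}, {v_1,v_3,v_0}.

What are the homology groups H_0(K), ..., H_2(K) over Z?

H_0 = Z,  H_1 = Z/2Z,  H_2 = 0.

K has 7 vertices, 18 edges, 12 triangles.
rank ∂_0 = 0, rank ∂_1 = 6 ⇒ b_0 = 7 − 0 − 6 = 1; all invariant factors of ∂_1 are 1 so no torsion. So H_0 = Z.
rank ∂_1 = 6, rank ∂_2 = 12 ⇒ b_1 = 18 − 6 − 12 = 0; ∂_2 has invariant factor(s) [2] giving torsion. So H_1 = Z/2Z.
rank ∂_2 = 12, rank ∂_3 = 0 ⇒ b_2 = 12 − 12 − 0 = 0. So H_2 = 0.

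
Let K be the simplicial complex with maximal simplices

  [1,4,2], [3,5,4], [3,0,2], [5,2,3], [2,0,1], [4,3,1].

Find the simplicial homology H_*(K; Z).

K has 6 vertices, 12 edges, 6 triangles.
rank ∂_0 = 0, rank ∂_1 = 5 ⇒ b_0 = 6 − 0 − 5 = 1; all invariant factors of ∂_1 are 1 so no torsion. So H_0 = Z.
rank ∂_1 = 5, rank ∂_2 = 6 ⇒ b_1 = 12 − 5 − 6 = 1; all invariant factors of ∂_2 are 1 so no torsion. So H_1 = Z.
rank ∂_2 = 6, rank ∂_3 = 0 ⇒ b_2 = 6 − 6 − 0 = 0. So H_2 = 0.

H_0 ≅ Z,  H_1 ≅ Z,  H_2 = 0.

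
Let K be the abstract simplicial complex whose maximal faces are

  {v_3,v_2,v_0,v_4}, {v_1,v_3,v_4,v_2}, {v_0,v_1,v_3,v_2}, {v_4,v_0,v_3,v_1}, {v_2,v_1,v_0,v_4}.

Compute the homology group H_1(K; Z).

H_1 = 0.

Fix the vertex order v_0 < v_1 < v_2 < v_3 < v_4 and write every simplex with vertices in increasing order. Then dim K = 3 and the simplices of K are:

  0-simplices (5): [v_0], [v_1], [v_2], [v_3], [v_4]
  1-simplices (10): [v_0,v_1], [v_0,v_2], [v_0,v_3], [v_0,v_4], [v_1,v_2], [v_1,v_3], [v_1,v_4], [v_2,v_3], [v_2,v_4], [v_3,v_4]
  2-simplices (10): [v_0,v_1,v_2], [v_0,v_1,v_3], [v_0,v_1,v_4], [v_0,v_2,v_3], [v_0,v_2,v_4], [v_0,v_3,v_4], [v_1,v_2,v_3], [v_1,v_2,v_4], [v_1,v_3,v_4], [v_2,v_3,v_4]
  3-simplices (5): [v_0,v_1,v_2,v_3], [v_0,v_1,v_2,v_4], [v_0,v_1,v_3,v_4], [v_0,v_2,v_3,v_4], [v_1,v_2,v_3,v_4]

giving chain groups C_0 ≅ Z^5, C_1 ≅ Z^10, C_2 ≅ Z^10, C_3 ≅ Z^5.

∂_1: C_1 → C_0 is given by ∂[p,q] = [q] − [p].
The resulting 5×10 matrix has rank 4, and its Smith normal form has invariant factors (1,1,1,1).

Boundary ∂_2: C_2 → C_1 acts by ∂[p,q,r] = [q,r] − [p,r] + [p,q]. For instance
  ∂[v_0,v_1,v_3] = [v_1,v_3] − [v_0,v_3] + [v_0,v_1],
  ∂[v_0,v_2,v_3] = [v_2,v_3] − [v_0,v_3] + [v_0,v_2].
The 10×10 boundary matrix has rank 6 and Smith normal form diag(1,1,1,1,1,1).

Boundary ∂_3: C_3 → C_2 sends each 3-simplex σ to the alternating sum Σ_i (−1)^i (σ with its i-th vertex removed). For instance
  ∂[v_0,v_1,v_2,v_4] = [v_1,v_2,v_4] − [v_0,v_2,v_4] + [v_0,v_1,v_4] − [v_0,v_1,v_2],
  ∂[v_0,v_2,v_3,v_4] = [v_2,v_3,v_4] − [v_0,v_3,v_4] + [v_0,v_2,v_4] − [v_0,v_2,v_3].
The resulting 10×5 matrix has rank 4, and its Smith normal form has invariant factors (1,1,1,1).

Now H_k = ker ∂_k / im ∂_{k+1}, so:

  H_1: rank ker ∂_1 − rank ∂_2 = (10 − 4) − 6 = 0, and the invariant factors of ∂_2 are all 1, so H_1 ≅ 0.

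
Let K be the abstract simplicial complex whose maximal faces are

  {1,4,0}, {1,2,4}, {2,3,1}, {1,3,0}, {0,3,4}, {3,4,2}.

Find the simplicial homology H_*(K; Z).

H_0 ≅ Z,  H_1 = 0,  H_2 ≅ Z.

Take the total order 0 < 1 < 2 < 3 < 4 on the vertex set. Then K (dimension 2) consists of the simplices:

  0-simplices (5): [0], [1], [2], [3], [4]
  1-simplices (9): [0,1], [0,3], [0,4], [1,2], [1,3], [1,4], [2,3], [2,4], [3,4]
  2-simplices (6): [0,1,3], [0,1,4], [0,3,4], [1,2,3], [1,2,4], [2,3,4]

Hence C_0 ≅ Z^5, C_1 ≅ Z^9, C_2 ≅ Z^6.

∂_1: C_1 → C_0 is given by ∂[p,q] = [q] − [p]. For instance
  ∂[1,3] = [3] − [1].
As a 5×9 matrix over Z this has rank 4, with invariant factors (1,1,1,1).

Boundary ∂_2: C_2 → C_1 acts by ∂[p,q,r] = [q,r] − [p,r] + [p,q]. For instance
  ∂[0,3,4] = [3,4] − [0,4] + [0,3],
  ∂[1,2,4] = [2,4] − [1,4] + [1,2].
The resulting 9×6 matrix has rank 5, and its Smith normal form has invariant factors (1,1,1,1,1).

Reading off H_k = ker ∂_k / im ∂_{k+1}:

  H_0: rank C_0 − rank ∂_1 = 5 − 4 = 1, and the invariant factors of ∂_1 are all 1, so H_0 = Z.
  H_1: rank ker ∂_1 − rank ∂_2 = (9 − 4) − 5 = 0, and the invariant factors of ∂_2 are all 1, so H_1 = 0.
  H_2: rank ker ∂_2 − rank ∂_3 = (6 − 5) − 0 = 1, and there is no ∂_3, so H_2 = Z.

As a check, the Euler characteristic is 5 − 9 + 6 = 2, which agrees with 1 − 0 + 1 = 2.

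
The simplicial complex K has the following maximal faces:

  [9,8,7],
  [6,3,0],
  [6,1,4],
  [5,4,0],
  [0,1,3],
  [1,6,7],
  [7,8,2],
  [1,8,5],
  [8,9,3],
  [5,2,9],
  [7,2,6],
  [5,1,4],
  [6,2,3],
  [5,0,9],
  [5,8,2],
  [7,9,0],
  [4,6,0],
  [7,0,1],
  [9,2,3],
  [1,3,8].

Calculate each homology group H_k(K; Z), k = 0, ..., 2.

K has 10 vertices, 30 edges, 20 triangles.
rank ∂_0 = 0, rank ∂_1 = 9 ⇒ b_0 = 10 − 0 − 9 = 1; all invariant factors of ∂_1 are 1 so no torsion. So H_0 = Z.
rank ∂_1 = 9, rank ∂_2 = 20 ⇒ b_1 = 30 − 9 − 20 = 1; ∂_2 has invariant factor(s) [2] giving torsion. So H_1 = Z ⊕ Z/2.
rank ∂_2 = 20, rank ∂_3 = 0 ⇒ b_2 = 20 − 20 − 0 = 0. So H_2 = 0.

H_0 ≅ Z,  H_1 ≅ Z ⊕ Z/2,  H_2 = 0.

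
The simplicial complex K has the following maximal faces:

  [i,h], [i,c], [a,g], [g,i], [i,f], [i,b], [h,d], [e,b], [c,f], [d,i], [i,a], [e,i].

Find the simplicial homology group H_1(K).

We work with the vertex ordering a < b < c < d < e < f < g < h < i. The simplices of K, each written with vertices in increasing order, are:

  0-simplices (9): a, b, c, d, e, f, g, h, i
  1-simplices (12): ag, ai, be, bi, cf, ci, dh, di, ei, fi, gi, hi

Hence C_0 ≅ Z^9, C_1 ≅ Z^12.

∂_1: C_1 → C_0 is given by ∂[p,q] = [q] − [p]. For instance
  ∂gi = i − g.
As a 9×12 matrix over Z this has rank 8, with invariant factors (1,1,1,1,1,1,1,1).

Reading off H_k = ker ∂_k / im ∂_{k+1}:

  H_1: rank ker ∂_1 − rank ∂_2 = (12 − 8) − 0 = 4, and there is no ∂_2, so H_1 ≅ Z^4.

H_1 = Z^4.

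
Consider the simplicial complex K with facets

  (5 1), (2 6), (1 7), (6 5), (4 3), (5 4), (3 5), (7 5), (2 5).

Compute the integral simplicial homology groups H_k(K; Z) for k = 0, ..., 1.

H_0 = Z,  H_1 = Z^3.

Order the vertices as 1 < 2 < 3 < 4 < 5 < 6 < 7. Listing each simplex with vertices in this order, K has dimension 1 with simplices:

  0-simplices (7): [1], [2], [3], [4], [5], [6], [7]
  1-simplices (9): [1,5], [1,7], [2,5], [2,6], [3,4], [3,5], [4,5], [5,6], [5,7]

giving chain groups C_0 ≅ Z^7, C_1 ≅ Z^9.

The boundary map ∂_1: C_1 → C_0 is given by ∂[p,q] = [q] − [p]. For instance
  ∂[2,6] = [6] − [2].
The resulting 7×9 matrix has rank 6, and its Smith normal form has invariant factors (1,1,1,1,1,1).

Computing H_k = (kernel of ∂_k) / (image of ∂_{k+1}):

  H_0: rank C_0 − rank ∂_1 = 7 − 6 = 1, and the invariant factors of ∂_1 are all 1, so H_0 = Z.
  H_1: rank ker ∂_1 − rank ∂_2 = (9 − 6) − 0 = 3, and there is no ∂_2, so H_1 = Z^3.

(K is a triangulation of a wedge of 3 circles.)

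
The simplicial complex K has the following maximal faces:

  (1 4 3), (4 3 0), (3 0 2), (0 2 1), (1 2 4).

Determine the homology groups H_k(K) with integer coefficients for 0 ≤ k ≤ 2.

K has 5 vertices, 10 edges, 5 triangles.
rank ∂_0 = 0, rank ∂_1 = 4 ⇒ b_0 = 5 − 0 − 4 = 1; all invariant factors of ∂_1 are 1 so no torsion. So H_0 ≅ Z.
rank ∂_1 = 4, rank ∂_2 = 5 ⇒ b_1 = 10 − 4 − 5 = 1; all invariant factors of ∂_2 are 1 so no torsion. So H_1 ≅ Z.
rank ∂_2 = 5, rank ∂_3 = 0 ⇒ b_2 = 5 − 5 − 0 = 0. So H_2 ≅ 0.

H_0 ≅ Z,  H_1 ≅ Z,  H_2 = 0.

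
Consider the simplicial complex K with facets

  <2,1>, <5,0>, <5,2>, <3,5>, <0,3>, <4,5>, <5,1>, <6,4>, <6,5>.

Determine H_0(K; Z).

Order the vertices as 0 < 1 < 2 < 3 < 4 < 5 < 6. Listing each simplex with vertices in this order, K has dimension 1 with simplices:

  0-simplices (7): [0], [1], [2], [3], [4], [5], [6]
  1-simplices (9): [0,3], [0,5], [1,2], [1,5], [2,5], [3,5], [4,5], [4,6], [5,6]

Hence C_0 ≅ Z^7, C_1 ≅ Z^9.

The boundary map ∂_1: C_1 → C_0 sends each edge [p,q] (with p < q) to q − p. For instance
  ∂[4,5] = [5] − [4].
The 7×9 boundary matrix has rank 6 and Smith normal form diag(1,1,1,1,1,1).

Reading off H_k = ker ∂_k / im ∂_{k+1}:

  H_0: rank C_0 − rank ∂_1 = 7 − 6 = 1, and the invariant factors of ∂_1 are all 1, so H_0 ≅ Z.

H_0 ≅ Z.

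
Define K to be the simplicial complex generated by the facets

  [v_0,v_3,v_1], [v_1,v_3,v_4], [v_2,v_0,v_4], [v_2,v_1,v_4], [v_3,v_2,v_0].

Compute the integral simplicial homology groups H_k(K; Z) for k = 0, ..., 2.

Take the total order v_0 < v_1 < v_2 < v_3 < v_4 on the vertex set. Then K (dimension 2) consists of the simplices:

  0-simplices (5): [v_0], [v_1], [v_2], [v_3], [v_4]
  1-simplices (10): [v_0,v_1], [v_0,v_2], [v_0,v_3], [v_0,v_4], [v_1,v_2], [v_1,v_3], [v_1,v_4], [v_2,v_3], [v_2,v_4], [v_3,v_4]
  2-simplices (5): [v_0,v_1,v_3], [v_0,v_2,v_3], [v_0,v_2,v_4], [v_1,v_2,v_4], [v_1,v_3,v_4]

giving chain groups C_0 ≅ Z^5, C_1 ≅ Z^10, C_2 ≅ Z^5.

The boundary map ∂_1: C_1 → C_0 is given by ∂[p,q] = [q] − [p]. For instance
  ∂[v_0,v_4] = [v_4] − [v_0].
This gives a 5×10 integer matrix of rank 4; reducing to Smith normal form yields diagonal entries (1,1,1,1).

The boundary map ∂_2: C_2 → C_1 maps a triangle to the signed sum of its edges. For instance
  ∂[v_0,v_2,v_3] = [v_2,v_3] − [v_0,v_3] + [v_0,v_2],
  ∂[v_1,v_3,v_4] = [v_3,v_4] − [v_1,v_4] + [v_1,v_3].
As a 10×5 matrix over Z this has rank 5, with invariant factors (1,1,1,1,1).

Reading off H_k = ker ∂_k / im ∂_{k+1}:

  H_0: rank C_0 − rank ∂_1 = 5 − 4 = 1, and the invariant factors of ∂_1 are all 1, so H_0 = Z.
  H_1: rank ker ∂_1 − rank ∂_2 = (10 − 4) − 5 = 1, and the invariant factors of ∂_2 are all 1, so H_1 = Z.
  H_2: rank ker ∂_2 − rank ∂_3 = (5 − 5) − 0 = 0, and there is no ∂_3, so H_2 = 0.

H_0 ≅ Z,  H_1 ≅ Z,  H_2 = 0.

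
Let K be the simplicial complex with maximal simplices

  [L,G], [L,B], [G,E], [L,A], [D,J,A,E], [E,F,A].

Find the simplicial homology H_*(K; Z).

H_0 ≅ Z,  H_1 ≅ Z,  H_2 = 0,  H_3 = 0.

We work with the vertex ordering A < B < D < E < F < G < J < L. The simplices of K, each written with vertices in increasing order, are:

  0-simplices (8): A, B, D, E, F, G, J, L
  1-simplices (12): AD, AE, AF, AJ, AL, BL, DE, DJ, EF, EG, EJ, GL
  2-simplices (5): ADE, ADJ, AEF, AEJ, DEJ
  3-simplices (1): ADEJ

giving chain groups C_0 ≅ Z^8, C_1 ≅ Z^12, C_2 ≅ Z^5, C_3 ≅ Z^1.

Boundary ∂_1: C_1 → C_0 maps an edge to its endpoints' difference, ∂[p,q] = q − p. For instance
  ∂AL = L − A.
This gives a 8×12 integer matrix of rank 7; reducing to Smith normal form yields diagonal entries (1,1,1,1,1,1,1).

∂_2: C_2 → C_1 maps a triangle to the signed sum of its edges. For instance
  ∂ADE = DE − AE + AD,
  ∂ADJ = DJ − AJ + AD.
This gives a 12×5 integer matrix of rank 4; reducing to Smith normal form yields diagonal entries (1,1,1,1).

Boundary ∂_3: C_3 → C_2 sends each 3-simplex σ to the alternating sum Σ_i (−1)^i (σ with its i-th vertex removed). For instance
  ∂ADEJ = DEJ − AEJ + ADJ − ADE.
As a 5×1 matrix over Z this has rank 1, with invariant factors (1).

From H_k ≅ ker(∂_k) / im(∂_{k+1}) we obtain:

  H_0: rank C_0 − rank ∂_1 = 8 − 7 = 1, and the invariant factors of ∂_1 are all 1, so H_0 = Z.
  H_1: rank ker ∂_1 − rank ∂_2 = (12 − 7) − 4 = 1, and the invariant factors of ∂_2 are all 1, so H_1 = Z.
  H_2: rank ker ∂_2 − rank ∂_3 = (5 − 4) − 1 = 0, and the invariant factors of ∂_3 are all 1, so H_2 = 0.
  H_3: rank ker ∂_3 − rank ∂_4 = (1 − 1) − 0 = 0, and there is no ∂_4, so H_3 = 0.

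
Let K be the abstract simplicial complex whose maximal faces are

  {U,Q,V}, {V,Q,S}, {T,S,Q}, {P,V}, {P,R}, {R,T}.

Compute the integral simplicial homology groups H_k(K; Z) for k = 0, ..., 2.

H_0 = Z,  H_1 = Z,  H_2 = 0.

Take the total order P < Q < R < S < T < U < V on the vertex set. Then K (dimension 2) consists of the simplices:

  0-simplices (7): P, Q, R, S, T, U, V
  1-simplices (10): PR, PV, QS, QT, QU, QV, RT, ST, SV, UV
  2-simplices (3): QST, QSV, QUV

Hence C_0 ≅ Z^7, C_1 ≅ Z^10, C_2 ≅ Z^3.

Boundary ∂_1: C_1 → C_0 maps an edge to its endpoints' difference, ∂[p,q] = q − p. For instance
  ∂ST = T − S.
As a 7×10 matrix over Z this has rank 6, with invariant factors (1,1,1,1,1,1).

∂_2: C_2 → C_1 acts by ∂[p,q,r] = [q,r] − [p,r] + [p,q]. For instance
  ∂QUV = UV − QV + QU,
  ∂QST = ST − QT + QS.
This gives a 10×3 integer matrix of rank 3; reducing to Smith normal form yields diagonal entries (1,1,1).

Reading off H_k = ker ∂_k / im ∂_{k+1}:

  H_0: rank C_0 − rank ∂_1 = 7 − 6 = 1, and the invariant factors of ∂_1 are all 1, so H_0 = Z.
  H_1: rank ker ∂_1 − rank ∂_2 = (10 − 6) − 3 = 1, and the invariant factors of ∂_2 are all 1, so H_1 = Z.
  H_2: rank ker ∂_2 − rank ∂_3 = (3 − 3) − 0 = 0, and there is no ∂_3, so H_2 = 0.

As a check, the Euler characteristic is 7 − 10 + 3 = 0, which agrees with 1 − 1 + 0 = 0.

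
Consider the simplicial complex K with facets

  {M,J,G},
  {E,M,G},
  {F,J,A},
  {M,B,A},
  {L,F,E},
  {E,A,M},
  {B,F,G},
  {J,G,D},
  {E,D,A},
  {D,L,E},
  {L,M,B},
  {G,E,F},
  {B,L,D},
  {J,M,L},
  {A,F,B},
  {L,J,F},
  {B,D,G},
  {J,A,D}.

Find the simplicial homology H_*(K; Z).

Take the total order A < B < D < E < F < G < J < L < M on the vertex set. Then K (dimension 2) consists of the simplices:

  0-simplices (9): A, B, D, E, F, G, J, L, M
  1-simplices (27): AB, AD, AE, AF, AJ, AM, BD, BF, BG, BL, BM, DE, DG, DJ, DL, EF, EG, EL, EM, FG, FJ, FL, GJ, GM, JL, JM, LM
  2-simplices (18): ABF, ABM, ADE, ADJ, AEM, AFJ, BDG, BDL, BFG, BLM, DEL, DGJ, EFG, EFL, EGM, FJL, GJM, JLM

giving chain groups C_0 ≅ Z^9, C_1 ≅ Z^27, C_2 ≅ Z^18.

The boundary map ∂_1: C_1 → C_0 sends each edge [p,q] (with p < q) to q − p. For instance
  ∂JM = M − J.
As a 9×27 matrix over Z this has rank 8, with invariant factors (1,1,1,1,1,1,1,1).

Boundary ∂_2: C_2 → C_1 maps a triangle to the signed sum of its edges. For instance
  ∂JLM = LM − JM + JL,
  ∂ABF = BF − AF + AB.
The 27×18 boundary matrix has rank 17 and Smith normal form diag(1,1,1,1,1,1,1,1,1,1,1,1,1,1,1,1,1).

Computing H_k = (kernel of ∂_k) / (image of ∂_{k+1}):

  H_0: rank C_0 − rank ∂_1 = 9 − 8 = 1, and the invariant factors of ∂_1 are all 1, so H_0 = Z.
  H_1: rank ker ∂_1 − rank ∂_2 = (27 − 8) − 17 = 2, and the invariant factors of ∂_2 are all 1, so H_1 = Z^2.
  H_2: rank ker ∂_2 − rank ∂_3 = (18 − 17) − 0 = 1, and there is no ∂_3, so H_2 = Z.

As a check, the Euler characteristic is 9 − 27 + 18 = 0, which agrees with 1 − 2 + 1 = 0.
(K is a triangulation of the torus T^2.)

H_0 = Z,  H_1 = Z^2,  H_2 = Z.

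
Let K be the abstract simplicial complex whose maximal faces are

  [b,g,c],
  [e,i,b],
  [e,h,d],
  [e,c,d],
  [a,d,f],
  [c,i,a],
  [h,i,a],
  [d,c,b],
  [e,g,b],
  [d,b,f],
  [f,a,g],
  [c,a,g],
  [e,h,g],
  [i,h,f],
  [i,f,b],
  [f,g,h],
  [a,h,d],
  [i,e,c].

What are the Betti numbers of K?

We work with the vertex ordering a < b < c < d < e < f < g < h < i. The simplices of K, each written with vertices in increasing order, are:

  0-simplices (9): a, b, c, d, e, f, g, h, i
  1-simplices (27): ac, ad, af, ag, ah, ai, bc, bd, be, bf, bg, bi, cd, ce, cg, ci, de, df, dh, eg, eh, ei, fg, fh, fi, gh, hi
  2-simplices (18): acg, aci, adf, adh, afg, ahi, bcd, bcg, bdf, beg, bei, bfi, cde, cei, deh, egh, fgh, fhi

so the chain groups are C_0 ≅ Z^9, C_1 ≅ Z^27, C_2 ≅ Z^18.

The boundary map ∂_1: C_1 → C_0 is given by ∂[p,q] = [q] − [p]. For instance
  ∂bg = g − b.
As a 9×27 matrix over Z this has rank 8, with invariant factors (1,1,1,1,1,1,1,1).

The boundary map ∂_2: C_2 → C_1 acts by ∂[p,q,r] = [q,r] − [p,r] + [p,q]. For instance
  ∂beg = eg − bg + be,
  ∂deh = eh − dh + de.
As a 27×18 matrix over Z this has rank 18, with invariant factors (1,1,1,1,1,1,1,1,1,1,1,1,1,1,1,1,1,2).

Computing H_k = (kernel of ∂_k) / (image of ∂_{k+1}):

  H_0: rank C_0 − rank ∂_1 = 9 − 8 = 1, and the invariant factors of ∂_1 are all 1, so H_0 ≅ Z.
  H_1: rank ker ∂_1 − rank ∂_2 = (27 − 8) − 18 = 1, and ∂_2 has invariant factor 2 > 1, so H_1 ≅ Z ⊕ Z/2Z.
  H_2: rank ker ∂_2 − rank ∂_3 = (18 − 18) − 0 = 0, and there is no ∂_3, so H_2 ≅ 0.

Hence the Betti numbers are b_0 = 1, b_1 = 1, b_2 = 0.

b_0 = 1, b_1 = 1, b_2 = 0.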